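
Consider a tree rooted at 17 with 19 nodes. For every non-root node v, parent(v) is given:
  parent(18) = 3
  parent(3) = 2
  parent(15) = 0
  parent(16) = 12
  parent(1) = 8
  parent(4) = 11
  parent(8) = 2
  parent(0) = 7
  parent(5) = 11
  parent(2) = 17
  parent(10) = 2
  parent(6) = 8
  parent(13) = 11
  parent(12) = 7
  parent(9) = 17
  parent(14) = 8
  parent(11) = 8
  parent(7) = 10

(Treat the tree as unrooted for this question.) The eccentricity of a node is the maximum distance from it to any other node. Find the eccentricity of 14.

6

Distances from 14 peak at 6, attained at 16 (15 also at distance 6).
14–8–2–10–7–12–16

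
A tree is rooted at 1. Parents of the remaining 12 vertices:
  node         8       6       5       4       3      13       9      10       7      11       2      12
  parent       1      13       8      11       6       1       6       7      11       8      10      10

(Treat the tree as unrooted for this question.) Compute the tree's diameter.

8

A longest path is 9 – 6 – 13 – 1 – 8 – 11 – 7 – 10 – 2, with 8 edges.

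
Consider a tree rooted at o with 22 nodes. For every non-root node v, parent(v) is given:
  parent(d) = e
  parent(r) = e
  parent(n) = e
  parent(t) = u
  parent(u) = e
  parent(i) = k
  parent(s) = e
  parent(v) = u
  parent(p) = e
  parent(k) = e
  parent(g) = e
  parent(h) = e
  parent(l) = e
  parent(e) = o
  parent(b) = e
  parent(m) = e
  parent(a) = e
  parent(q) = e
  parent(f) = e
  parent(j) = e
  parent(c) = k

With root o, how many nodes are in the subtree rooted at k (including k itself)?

3

k's subtree: {k, i, c}, size 3.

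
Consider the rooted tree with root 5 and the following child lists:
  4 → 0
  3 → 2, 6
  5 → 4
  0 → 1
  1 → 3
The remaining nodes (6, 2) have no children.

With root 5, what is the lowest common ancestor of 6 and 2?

Ancestors of 6 (toward the root): 6, 3, 1, 0, 4, 5.
Ancestors of 2: 2, 3, 1, 0, 4, 5.
The deepest node appearing in both lists is 3.

3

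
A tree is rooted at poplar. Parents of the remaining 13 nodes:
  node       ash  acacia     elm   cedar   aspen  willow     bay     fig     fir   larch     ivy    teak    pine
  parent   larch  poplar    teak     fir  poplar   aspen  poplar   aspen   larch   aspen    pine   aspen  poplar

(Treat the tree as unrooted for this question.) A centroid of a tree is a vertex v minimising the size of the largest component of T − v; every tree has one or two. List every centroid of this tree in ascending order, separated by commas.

aspen

Delete aspen: the remaining components have sizes 5, 4, 2, 1, 1. Max 5 ≤ 7, so aspen is a centroid.
Every other node leaves some component of size > 7, so the centroid is unique.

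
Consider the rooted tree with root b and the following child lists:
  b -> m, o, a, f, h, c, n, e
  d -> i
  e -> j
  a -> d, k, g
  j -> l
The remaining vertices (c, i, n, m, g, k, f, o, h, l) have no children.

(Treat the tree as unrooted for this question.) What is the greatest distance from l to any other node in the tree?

Distances from l peak at 6, attained at i.
l – j – e – b – a – d – i

6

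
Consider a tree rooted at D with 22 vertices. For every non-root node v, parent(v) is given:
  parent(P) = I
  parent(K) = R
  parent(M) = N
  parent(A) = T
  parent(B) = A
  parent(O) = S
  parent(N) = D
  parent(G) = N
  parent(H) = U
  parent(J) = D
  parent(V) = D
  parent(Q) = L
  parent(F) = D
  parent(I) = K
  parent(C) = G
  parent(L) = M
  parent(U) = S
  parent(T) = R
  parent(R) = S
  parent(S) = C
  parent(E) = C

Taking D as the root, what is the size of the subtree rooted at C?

C's subtree: {C, S, E, R, U, O, T, K, H, A, I, B, P}, size 13.

13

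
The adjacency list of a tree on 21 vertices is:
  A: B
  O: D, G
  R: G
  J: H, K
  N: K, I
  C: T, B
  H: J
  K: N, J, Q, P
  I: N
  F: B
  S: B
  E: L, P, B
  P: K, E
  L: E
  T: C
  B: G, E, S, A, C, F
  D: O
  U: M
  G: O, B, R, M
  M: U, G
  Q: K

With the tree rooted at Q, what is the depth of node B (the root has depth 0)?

4

Climbing from B to the root: B → E → P → K → Q. That's 4 steps.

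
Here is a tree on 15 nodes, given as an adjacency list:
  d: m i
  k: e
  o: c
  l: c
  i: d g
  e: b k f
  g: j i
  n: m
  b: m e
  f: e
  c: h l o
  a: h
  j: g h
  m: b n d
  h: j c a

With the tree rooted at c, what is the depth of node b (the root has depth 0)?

7

c → h → j → g → i → d → m → b — 7 edges.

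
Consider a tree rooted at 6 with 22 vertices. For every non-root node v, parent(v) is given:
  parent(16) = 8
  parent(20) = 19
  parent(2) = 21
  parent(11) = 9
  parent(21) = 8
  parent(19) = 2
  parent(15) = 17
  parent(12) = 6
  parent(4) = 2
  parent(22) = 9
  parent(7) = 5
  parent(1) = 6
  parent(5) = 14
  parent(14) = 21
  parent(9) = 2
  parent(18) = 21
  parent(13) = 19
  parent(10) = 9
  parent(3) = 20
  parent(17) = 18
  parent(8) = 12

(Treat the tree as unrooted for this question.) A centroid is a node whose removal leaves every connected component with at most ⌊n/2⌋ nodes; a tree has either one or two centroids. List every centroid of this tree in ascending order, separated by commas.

Removing 21 splits the tree into components of sizes 10, 5, 3, 3; the largest is 10 ≤ ⌊22/2⌋ = 11.
No neighbour of 21 does as well, so 21 is the unique centroid.

21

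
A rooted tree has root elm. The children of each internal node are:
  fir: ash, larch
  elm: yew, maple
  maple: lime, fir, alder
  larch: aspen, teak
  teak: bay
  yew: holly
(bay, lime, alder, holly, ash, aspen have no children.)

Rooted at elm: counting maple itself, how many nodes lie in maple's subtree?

Descendants of maple (including itself): maple, fir, alder, lime, ash, larch, teak, aspen, bay. That's 9.

9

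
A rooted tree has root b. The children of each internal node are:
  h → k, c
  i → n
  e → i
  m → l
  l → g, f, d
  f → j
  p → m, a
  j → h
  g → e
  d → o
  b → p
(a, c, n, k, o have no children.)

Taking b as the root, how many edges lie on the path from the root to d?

4

Path from b to d: b – p – m – l – d, which has 4 edges.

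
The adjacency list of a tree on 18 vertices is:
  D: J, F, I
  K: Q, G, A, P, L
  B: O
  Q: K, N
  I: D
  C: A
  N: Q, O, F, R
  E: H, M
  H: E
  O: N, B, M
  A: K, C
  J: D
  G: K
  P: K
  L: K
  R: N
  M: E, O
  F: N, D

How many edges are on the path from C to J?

7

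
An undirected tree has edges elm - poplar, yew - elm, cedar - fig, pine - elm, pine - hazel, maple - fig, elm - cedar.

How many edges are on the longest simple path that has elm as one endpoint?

3

The node farthest from elm is maple, via elm-cedar-fig-maple — 3 edges.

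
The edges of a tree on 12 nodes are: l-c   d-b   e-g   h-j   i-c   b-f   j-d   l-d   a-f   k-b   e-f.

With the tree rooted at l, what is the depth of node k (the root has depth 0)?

3

l → d → b → k — 3 edges.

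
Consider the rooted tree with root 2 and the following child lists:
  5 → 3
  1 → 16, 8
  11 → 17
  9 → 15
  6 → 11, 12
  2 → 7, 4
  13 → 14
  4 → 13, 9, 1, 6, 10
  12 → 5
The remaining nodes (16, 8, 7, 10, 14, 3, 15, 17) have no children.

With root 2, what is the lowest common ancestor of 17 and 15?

Path 17→root: 17 11 6 4 2; path 15→root: 15 9 4 2.
First common node: 4.

4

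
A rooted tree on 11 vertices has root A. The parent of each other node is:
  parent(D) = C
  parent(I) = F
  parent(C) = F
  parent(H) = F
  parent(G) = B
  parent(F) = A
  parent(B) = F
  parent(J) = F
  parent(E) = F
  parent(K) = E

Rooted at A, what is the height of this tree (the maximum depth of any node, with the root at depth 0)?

3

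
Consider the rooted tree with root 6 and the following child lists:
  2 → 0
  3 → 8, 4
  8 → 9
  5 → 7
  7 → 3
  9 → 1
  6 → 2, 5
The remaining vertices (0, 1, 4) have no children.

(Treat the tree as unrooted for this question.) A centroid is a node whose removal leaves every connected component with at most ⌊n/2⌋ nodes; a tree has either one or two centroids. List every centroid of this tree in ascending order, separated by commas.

If 7 is removed the pieces have sizes 5, 4, all ≤ ⌊10/2⌋ = 5.
3 is adjacent to 7 and is also a centroid (the largest component after removing it is likewise 5).

3, 7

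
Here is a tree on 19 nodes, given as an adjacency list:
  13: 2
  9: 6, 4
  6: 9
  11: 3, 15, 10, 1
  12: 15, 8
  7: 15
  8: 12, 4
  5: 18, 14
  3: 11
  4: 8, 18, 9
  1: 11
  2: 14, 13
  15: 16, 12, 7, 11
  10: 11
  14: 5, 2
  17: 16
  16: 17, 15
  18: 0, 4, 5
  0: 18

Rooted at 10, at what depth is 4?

Path from 10 to 4: 10 – 11 – 15 – 12 – 8 – 4, which has 5 edges.

5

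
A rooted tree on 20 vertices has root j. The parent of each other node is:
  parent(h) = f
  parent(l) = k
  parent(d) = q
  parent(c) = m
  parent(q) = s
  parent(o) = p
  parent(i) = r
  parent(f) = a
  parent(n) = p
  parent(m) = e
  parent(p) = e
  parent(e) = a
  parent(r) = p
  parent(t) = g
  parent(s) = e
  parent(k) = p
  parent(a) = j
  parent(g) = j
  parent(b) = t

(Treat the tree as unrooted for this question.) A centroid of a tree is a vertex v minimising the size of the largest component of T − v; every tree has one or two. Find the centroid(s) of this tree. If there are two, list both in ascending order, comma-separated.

Removing e splits the tree into components of sizes 7, 7, 3, 2; the largest is 7 ≤ ⌊20/2⌋ = 10.
Every other node leaves some component of size > 10, so the centroid is unique.

e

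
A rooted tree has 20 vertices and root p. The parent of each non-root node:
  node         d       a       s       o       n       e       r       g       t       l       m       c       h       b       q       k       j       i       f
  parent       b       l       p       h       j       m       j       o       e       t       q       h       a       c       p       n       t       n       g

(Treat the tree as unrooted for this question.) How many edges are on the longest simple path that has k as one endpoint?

The node farthest from k is d (f also at distance 9), via k-n-j-t-l-a-h-c-b-d — 9 edges.

9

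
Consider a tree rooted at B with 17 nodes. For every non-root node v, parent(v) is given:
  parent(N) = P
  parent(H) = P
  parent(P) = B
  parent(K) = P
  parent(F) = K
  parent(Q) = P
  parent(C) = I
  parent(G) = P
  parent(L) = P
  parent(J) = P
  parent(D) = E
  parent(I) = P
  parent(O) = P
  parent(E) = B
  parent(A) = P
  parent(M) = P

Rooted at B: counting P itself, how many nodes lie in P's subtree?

P's subtree: {P, M, I, Q, A, K, L, J, N, G, O, H, C, F}, size 14.

14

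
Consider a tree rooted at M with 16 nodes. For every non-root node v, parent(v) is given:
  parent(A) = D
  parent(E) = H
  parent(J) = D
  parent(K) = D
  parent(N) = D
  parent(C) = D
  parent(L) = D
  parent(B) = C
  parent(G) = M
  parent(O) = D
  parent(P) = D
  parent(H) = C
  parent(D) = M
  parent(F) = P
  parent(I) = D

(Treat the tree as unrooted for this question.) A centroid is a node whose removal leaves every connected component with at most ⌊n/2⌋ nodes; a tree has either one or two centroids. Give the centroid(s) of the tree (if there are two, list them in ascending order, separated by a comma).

If D is removed the pieces have sizes 4, 2, 2, 1, 1, 1, 1, 1, 1, 1, all ≤ ⌊16/2⌋ = 8.
No neighbour of D does as well, so D is the unique centroid.

D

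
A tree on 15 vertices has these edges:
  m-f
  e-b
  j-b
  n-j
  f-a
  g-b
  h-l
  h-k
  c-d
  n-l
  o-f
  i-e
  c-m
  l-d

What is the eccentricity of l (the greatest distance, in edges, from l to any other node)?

The node farthest from l is a (o, i also at distance 5), via l–d–c–m–f–a — 5 edges.

5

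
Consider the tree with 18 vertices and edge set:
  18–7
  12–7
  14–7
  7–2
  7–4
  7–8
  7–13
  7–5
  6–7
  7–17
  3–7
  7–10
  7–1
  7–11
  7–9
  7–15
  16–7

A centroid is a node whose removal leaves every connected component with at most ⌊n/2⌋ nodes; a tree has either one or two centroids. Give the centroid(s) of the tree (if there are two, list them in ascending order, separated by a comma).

Removing 7 splits the tree into components of sizes 1, 1, 1, 1, 1, 1, 1, 1, 1, 1, 1, 1, 1, 1, 1, 1, 1; the largest is 1 ≤ ⌊18/2⌋ = 9.
Every other node leaves some component of size > 9, so the centroid is unique.

7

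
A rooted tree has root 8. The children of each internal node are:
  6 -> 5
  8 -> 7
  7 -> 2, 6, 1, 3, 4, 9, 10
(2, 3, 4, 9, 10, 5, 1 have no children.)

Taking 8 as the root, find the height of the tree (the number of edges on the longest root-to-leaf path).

3

A deepest node is 5, reached by 8 – 7 – 6 – 5.
That path has 3 edges, so the height is 3.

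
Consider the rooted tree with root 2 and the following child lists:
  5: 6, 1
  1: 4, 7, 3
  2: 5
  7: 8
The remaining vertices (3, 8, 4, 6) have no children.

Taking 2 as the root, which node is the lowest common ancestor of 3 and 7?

1

Path 3→root: 3 1 5 2; path 7→root: 7 1 5 2.
First common node: 1.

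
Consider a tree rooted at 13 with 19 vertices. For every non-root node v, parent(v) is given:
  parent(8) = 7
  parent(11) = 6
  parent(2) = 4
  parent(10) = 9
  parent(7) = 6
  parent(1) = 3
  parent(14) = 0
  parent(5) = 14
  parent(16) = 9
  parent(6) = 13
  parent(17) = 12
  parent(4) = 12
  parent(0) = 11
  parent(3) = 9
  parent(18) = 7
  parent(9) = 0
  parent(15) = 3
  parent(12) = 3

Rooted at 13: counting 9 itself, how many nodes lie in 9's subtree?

Descendants of 9 (including itself): 9, 3, 16, 10, 12, 15, 1, 4, 17, 2. That's 10.

10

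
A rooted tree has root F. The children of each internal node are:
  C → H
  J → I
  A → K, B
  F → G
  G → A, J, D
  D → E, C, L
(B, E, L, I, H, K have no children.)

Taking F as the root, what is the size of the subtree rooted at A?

A's subtree: {A, K, B}, size 3.

3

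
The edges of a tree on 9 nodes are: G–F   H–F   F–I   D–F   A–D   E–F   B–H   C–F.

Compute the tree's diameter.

4

A longest path is A - D - F - H - B, with 4 edges.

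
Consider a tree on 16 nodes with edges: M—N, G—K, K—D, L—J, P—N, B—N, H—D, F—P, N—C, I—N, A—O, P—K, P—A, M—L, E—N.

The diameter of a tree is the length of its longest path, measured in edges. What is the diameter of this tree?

7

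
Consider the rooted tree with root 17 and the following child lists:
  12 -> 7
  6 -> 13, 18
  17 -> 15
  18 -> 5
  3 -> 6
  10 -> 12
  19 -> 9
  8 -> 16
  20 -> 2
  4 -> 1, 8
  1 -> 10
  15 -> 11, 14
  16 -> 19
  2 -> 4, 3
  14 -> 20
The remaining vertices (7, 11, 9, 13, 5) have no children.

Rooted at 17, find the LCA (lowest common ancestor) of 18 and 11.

15

18's ancestor chain is 18, 6, 3, 2, 20, 14, 15, 17 and 11's is 11, 15, 17; they first meet at 15.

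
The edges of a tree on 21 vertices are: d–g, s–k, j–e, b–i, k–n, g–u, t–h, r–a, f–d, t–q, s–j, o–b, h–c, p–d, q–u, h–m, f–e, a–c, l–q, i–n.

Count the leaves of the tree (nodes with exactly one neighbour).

The leaves are l, m, o, p, r.
That is 5 leaves.

5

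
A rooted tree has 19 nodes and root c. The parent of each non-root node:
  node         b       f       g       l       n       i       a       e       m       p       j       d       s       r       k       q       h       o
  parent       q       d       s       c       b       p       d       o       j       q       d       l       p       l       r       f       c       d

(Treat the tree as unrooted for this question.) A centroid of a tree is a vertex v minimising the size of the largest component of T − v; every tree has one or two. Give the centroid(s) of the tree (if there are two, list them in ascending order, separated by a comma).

d

Removing d splits the tree into components of sizes 8, 5, 2, 2, 1; the largest is 8 ≤ ⌊19/2⌋ = 9.
No neighbour of d does as well, so d is the unique centroid.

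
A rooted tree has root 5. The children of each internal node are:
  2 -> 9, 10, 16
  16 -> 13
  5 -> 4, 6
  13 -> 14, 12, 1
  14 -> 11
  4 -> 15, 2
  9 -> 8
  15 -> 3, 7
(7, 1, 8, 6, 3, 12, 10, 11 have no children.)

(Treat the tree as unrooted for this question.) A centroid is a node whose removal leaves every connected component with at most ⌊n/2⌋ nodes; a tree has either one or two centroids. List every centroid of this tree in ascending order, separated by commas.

2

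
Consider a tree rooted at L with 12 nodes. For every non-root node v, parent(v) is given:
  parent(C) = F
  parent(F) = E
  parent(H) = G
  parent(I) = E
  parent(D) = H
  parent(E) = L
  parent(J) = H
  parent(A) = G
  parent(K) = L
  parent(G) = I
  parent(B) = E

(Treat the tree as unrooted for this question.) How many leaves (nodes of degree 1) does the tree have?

6

Degree-1 nodes: A, B, C, D, J, K — 6 of them.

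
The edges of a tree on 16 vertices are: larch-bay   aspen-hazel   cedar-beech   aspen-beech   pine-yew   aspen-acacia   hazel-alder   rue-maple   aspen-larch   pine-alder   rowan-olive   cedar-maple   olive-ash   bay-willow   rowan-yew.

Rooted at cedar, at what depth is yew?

6

Path from cedar to yew: cedar → beech → aspen → hazel → alder → pine → yew, which has 6 edges.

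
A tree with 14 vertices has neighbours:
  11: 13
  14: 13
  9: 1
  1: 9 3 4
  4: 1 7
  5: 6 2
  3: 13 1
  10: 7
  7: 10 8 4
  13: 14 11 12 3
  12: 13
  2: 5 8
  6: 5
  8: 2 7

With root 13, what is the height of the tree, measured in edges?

6 sits deepest: 13 → 3 → 1 → 4 → 7 → 8 → 2 → 5 → 6 — 8 edges from the root.

8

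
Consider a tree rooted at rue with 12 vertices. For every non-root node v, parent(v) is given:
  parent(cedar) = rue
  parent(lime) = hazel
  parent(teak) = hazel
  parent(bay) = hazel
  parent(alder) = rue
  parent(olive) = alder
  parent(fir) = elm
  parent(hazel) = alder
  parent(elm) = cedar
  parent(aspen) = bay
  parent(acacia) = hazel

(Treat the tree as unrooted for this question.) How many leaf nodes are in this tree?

Exactly 6 nodes have a single neighbour: acacia, aspen, fir, lime, olive, teak.

6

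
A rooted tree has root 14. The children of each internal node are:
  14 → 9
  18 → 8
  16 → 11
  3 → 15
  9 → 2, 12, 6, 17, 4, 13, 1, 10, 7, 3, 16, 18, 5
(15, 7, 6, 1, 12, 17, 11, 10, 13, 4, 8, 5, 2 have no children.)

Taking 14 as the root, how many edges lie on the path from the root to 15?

3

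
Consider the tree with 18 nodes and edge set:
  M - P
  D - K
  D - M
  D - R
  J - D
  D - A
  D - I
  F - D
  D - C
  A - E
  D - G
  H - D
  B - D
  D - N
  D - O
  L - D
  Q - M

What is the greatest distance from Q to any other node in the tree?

The node farthest from Q is E, via Q–M–D–A–E — 4 edges.

4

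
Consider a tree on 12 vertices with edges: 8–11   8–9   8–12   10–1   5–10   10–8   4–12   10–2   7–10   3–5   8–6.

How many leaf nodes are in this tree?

8

Degree-1 nodes: 1, 2, 3, 4, 6, 7, 9, 11 — 8 of them.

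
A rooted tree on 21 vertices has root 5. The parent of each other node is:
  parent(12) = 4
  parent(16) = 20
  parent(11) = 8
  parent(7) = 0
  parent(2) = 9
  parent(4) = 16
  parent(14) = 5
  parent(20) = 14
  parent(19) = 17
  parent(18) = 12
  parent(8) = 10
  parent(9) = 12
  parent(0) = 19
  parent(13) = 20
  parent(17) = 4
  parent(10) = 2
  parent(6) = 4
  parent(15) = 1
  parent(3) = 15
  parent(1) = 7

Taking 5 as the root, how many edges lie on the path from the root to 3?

Path from 5 to 3: 5 → 14 → 20 → 16 → 4 → 17 → 19 → 0 → 7 → 1 → 15 → 3, which has 11 edges.

11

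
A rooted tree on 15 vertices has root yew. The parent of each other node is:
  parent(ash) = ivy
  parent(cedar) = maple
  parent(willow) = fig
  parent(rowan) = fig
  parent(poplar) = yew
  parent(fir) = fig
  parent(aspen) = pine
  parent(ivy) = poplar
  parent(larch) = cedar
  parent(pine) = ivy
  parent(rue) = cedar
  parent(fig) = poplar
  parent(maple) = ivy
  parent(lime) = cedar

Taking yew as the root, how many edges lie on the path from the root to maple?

Path from yew to maple: yew–poplar–ivy–maple, which has 3 edges.

3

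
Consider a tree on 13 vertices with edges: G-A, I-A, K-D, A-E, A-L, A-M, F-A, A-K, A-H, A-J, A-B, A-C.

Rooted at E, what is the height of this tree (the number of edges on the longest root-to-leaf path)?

3

A deepest node is D, reached by E-A-K-D.
That path has 3 edges, so the height is 3.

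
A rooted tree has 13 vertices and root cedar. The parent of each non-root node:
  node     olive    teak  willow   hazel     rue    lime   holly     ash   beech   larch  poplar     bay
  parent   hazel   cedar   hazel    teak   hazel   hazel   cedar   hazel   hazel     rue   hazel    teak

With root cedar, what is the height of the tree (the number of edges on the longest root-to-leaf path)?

4

larch sits deepest: cedar – teak – hazel – rue – larch — 4 edges from the root.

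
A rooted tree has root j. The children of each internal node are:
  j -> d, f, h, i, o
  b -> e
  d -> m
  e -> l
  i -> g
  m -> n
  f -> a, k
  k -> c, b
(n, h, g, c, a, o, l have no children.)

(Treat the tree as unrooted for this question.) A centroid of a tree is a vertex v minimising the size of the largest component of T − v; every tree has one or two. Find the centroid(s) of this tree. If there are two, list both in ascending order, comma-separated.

Removing j splits the tree into components of sizes 7, 3, 2, 1, 1; the largest is 7 ≤ ⌊15/2⌋ = 7.
Every other node leaves some component of size > 7, so the centroid is unique.

j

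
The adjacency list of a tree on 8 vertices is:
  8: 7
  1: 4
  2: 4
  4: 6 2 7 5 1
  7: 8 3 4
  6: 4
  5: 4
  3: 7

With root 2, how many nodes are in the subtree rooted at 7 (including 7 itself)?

3

7's subtree: {7, 3, 8}, size 3.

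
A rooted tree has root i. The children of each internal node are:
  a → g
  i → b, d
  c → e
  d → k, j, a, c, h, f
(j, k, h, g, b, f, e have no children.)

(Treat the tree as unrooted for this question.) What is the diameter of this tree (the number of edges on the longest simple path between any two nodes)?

A longest path is b - i - d - a - g, with 4 edges.

4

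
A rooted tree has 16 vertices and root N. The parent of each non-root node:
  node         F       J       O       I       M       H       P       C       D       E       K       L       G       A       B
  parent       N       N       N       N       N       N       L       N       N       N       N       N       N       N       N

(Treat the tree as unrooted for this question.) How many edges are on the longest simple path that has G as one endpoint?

The node farthest from G is P, via G–N–L–P — 3 edges.

3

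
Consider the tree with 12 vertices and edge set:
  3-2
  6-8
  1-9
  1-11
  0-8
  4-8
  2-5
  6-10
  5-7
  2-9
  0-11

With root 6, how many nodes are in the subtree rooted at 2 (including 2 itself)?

4

The subtree rooted at 2 contains: 2, 5, 3, 7 — 4 nodes.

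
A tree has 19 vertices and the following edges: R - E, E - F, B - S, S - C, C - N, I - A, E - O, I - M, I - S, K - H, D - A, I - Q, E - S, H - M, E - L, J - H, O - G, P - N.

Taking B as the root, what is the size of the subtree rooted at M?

4

The subtree rooted at M contains: M, H, K, J — 4 nodes.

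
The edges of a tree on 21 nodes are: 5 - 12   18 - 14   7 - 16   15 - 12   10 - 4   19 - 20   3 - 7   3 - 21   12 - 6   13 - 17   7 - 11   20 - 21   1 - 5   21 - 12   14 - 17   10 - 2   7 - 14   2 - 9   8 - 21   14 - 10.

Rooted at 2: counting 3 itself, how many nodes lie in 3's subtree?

10

The subtree rooted at 3 contains: 3, 21, 20, 8, 12, 19, 15, 5, 6, 1 — 10 nodes.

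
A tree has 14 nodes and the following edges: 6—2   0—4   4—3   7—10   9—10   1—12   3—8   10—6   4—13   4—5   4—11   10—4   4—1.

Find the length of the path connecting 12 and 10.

3

12 - 1 - 4 - 10: 3 edges.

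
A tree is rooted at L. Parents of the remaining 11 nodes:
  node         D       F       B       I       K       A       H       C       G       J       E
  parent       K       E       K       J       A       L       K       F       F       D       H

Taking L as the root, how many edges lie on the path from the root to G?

6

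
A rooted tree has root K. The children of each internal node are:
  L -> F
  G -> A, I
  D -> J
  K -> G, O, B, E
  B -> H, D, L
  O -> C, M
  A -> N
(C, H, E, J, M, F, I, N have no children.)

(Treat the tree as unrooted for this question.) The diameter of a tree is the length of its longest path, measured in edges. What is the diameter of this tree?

BFS from J reaches N last, at distance 6; BFS from N confirms no node is farther.
Path: J-D-B-K-G-A-N.

6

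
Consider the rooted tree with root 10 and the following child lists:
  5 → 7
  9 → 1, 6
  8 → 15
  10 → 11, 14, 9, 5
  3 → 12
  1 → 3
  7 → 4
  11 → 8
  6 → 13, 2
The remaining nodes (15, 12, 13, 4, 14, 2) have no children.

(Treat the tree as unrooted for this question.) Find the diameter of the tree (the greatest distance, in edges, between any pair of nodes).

A longest path is 4–7–5–10–9–1–3–12, with 7 edges.

7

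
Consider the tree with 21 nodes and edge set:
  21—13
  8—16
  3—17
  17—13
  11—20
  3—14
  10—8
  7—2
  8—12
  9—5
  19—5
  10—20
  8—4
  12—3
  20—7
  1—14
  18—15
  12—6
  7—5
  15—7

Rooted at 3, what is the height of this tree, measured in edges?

7

19 sits deepest: 3 → 12 → 8 → 10 → 20 → 7 → 5 → 19 — 7 edges from the root.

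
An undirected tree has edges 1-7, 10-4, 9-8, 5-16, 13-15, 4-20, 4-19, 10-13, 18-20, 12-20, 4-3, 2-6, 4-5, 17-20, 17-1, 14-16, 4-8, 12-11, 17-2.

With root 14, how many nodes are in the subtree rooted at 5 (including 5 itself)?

5's subtree: {5, 4, 20, 8, 10, 3, 19, 17, 18, 12, 9, 13, 1, 2, 11, 15, 7, 6}, size 18.

18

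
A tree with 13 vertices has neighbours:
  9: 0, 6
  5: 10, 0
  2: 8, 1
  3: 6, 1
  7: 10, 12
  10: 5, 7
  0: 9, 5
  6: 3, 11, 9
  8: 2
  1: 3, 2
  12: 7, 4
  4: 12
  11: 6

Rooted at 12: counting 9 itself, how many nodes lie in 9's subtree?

7

9's subtree: {9, 6, 3, 11, 1, 2, 8}, size 7.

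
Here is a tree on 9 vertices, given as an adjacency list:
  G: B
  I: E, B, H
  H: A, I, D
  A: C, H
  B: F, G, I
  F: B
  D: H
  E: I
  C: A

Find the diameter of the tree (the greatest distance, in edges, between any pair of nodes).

BFS from C reaches F last, at distance 5; BFS from F confirms no node is farther.
Path: C–A–H–I–B–F.

5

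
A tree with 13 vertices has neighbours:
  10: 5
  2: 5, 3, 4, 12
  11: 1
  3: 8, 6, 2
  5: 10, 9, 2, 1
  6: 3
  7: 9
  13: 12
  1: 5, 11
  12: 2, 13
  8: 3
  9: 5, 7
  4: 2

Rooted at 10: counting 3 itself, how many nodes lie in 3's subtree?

3's subtree: {3, 6, 8}, size 3.

3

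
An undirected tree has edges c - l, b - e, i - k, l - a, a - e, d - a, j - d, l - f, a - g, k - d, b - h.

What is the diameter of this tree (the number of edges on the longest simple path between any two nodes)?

6

BFS from h reaches i last, at distance 6; BFS from i confirms no node is farther.
Path: h – b – e – a – d – k – i.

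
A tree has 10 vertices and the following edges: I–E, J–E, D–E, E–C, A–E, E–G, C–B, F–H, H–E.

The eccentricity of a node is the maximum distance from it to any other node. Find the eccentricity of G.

3

Distances from G peak at 3, attained at B (F also at distance 3).
G – E – C – B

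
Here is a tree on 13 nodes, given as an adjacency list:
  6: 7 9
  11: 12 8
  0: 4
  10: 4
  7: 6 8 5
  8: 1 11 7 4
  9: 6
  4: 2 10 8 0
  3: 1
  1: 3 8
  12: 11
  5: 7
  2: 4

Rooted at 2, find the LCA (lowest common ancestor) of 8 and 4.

4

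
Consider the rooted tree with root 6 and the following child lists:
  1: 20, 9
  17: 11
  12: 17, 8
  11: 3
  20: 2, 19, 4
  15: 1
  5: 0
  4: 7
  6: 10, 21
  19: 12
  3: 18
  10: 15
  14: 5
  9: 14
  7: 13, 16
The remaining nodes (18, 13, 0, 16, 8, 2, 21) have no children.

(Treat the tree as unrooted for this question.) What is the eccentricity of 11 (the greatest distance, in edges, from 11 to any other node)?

9

Distances from 11 peak at 9, attained at 21 (0 also at distance 9).
11-17-12-19-20-1-15-10-6-21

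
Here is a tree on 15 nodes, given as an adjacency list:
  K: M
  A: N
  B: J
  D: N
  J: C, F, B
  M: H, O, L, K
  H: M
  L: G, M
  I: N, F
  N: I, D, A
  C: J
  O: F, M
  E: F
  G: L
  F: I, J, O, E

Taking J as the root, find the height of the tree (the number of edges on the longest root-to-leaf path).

The longest root-to-leaf path is J – F – O – M – L – G (5 edges).

5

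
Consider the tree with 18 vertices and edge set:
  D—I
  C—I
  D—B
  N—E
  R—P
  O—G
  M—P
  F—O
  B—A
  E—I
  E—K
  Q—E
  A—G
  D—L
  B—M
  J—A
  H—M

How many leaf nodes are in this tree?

9

Exactly 9 nodes have a single neighbour: C, F, H, J, K, L, N, Q, R.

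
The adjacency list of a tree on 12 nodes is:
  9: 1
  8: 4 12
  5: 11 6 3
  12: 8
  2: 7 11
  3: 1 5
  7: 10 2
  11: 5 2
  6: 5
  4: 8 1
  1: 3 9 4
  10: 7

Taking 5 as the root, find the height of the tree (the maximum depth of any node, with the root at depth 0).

5

12 sits deepest: 5 → 3 → 1 → 4 → 8 → 12 — 5 edges from the root.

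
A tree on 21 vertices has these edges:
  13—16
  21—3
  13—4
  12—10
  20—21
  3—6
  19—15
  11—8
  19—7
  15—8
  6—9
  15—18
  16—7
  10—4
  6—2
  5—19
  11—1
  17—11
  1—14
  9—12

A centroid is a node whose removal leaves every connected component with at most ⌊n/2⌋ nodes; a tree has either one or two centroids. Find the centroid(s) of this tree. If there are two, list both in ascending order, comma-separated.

16

Removing 16 splits the tree into components of sizes 10, 10; the largest is 10 ≤ ⌊21/2⌋ = 10.
Every other node leaves some component of size > 10, so the centroid is unique.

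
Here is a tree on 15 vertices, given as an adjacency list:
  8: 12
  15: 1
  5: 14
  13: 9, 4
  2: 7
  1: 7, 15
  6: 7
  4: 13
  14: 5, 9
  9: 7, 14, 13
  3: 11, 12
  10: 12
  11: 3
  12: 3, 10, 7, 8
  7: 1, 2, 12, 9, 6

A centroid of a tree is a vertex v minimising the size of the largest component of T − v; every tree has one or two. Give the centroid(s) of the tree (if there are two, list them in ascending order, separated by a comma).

7

Delete 7: the remaining components have sizes 5, 5, 2, 1, 1. Max 5 ≤ 7, so 7 is a centroid.
Every other node leaves some component of size > 7, so the centroid is unique.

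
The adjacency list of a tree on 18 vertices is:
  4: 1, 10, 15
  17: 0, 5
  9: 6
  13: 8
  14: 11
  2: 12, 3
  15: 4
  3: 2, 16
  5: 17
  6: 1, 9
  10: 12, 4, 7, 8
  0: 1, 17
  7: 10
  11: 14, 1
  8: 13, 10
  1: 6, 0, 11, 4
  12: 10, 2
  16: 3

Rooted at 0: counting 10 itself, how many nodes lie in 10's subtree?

10's subtree: {10, 12, 8, 7, 2, 13, 3, 16}, size 8.

8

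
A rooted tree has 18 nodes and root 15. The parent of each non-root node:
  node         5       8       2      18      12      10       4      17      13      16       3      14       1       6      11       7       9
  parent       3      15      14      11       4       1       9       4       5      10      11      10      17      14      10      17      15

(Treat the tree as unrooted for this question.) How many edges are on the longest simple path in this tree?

10

A longest path is 8–15–9–4–17–1–10–11–3–5–13, with 10 edges.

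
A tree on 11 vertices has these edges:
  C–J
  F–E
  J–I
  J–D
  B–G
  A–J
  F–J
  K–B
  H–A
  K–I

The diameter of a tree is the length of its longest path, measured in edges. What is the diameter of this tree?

6

Starting from H, a farthest node is G at distance 6.
One longest path: H–A–J–I–K–B–G.
So the diameter is 6.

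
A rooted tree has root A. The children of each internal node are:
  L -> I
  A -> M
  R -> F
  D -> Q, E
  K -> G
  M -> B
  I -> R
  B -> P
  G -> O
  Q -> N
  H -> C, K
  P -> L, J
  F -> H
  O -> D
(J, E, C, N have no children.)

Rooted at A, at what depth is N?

Path from A to N: A – M – B – P – L – I – R – F – H – K – G – O – D – Q – N, which has 14 edges.

14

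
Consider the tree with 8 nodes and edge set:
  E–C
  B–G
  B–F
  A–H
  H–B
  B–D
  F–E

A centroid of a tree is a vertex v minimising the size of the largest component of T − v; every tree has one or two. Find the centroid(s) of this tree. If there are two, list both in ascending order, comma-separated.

B

Removing B splits the tree into components of sizes 3, 2, 1, 1; the largest is 3 ≤ ⌊8/2⌋ = 4.
Every other node leaves some component of size > 4, so the centroid is unique.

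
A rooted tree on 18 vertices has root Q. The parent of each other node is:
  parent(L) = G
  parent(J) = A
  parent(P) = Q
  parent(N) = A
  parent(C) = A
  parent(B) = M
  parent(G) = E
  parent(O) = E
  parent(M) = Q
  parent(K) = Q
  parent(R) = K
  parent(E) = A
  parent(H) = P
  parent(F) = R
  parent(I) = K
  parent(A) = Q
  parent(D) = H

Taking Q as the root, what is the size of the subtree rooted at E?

4

E's subtree: {E, G, O, L}, size 4.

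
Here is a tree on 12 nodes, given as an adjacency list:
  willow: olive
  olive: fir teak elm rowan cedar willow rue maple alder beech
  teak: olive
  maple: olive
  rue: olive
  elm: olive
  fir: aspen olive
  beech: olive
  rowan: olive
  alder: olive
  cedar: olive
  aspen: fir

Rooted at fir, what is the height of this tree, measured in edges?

A deepest node is elm, reached by fir-olive-elm.
That path has 2 edges, so the height is 2.

2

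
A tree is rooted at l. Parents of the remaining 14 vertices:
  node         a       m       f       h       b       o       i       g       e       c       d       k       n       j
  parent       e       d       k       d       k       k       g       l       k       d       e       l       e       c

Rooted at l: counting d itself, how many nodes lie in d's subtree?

d's subtree: {d, h, c, m, j}, size 5.

5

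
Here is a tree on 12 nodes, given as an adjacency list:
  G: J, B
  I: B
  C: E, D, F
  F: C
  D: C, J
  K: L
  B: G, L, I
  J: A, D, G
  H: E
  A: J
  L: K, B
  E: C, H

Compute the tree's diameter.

Starting from K, a farthest node is H at distance 8.
One longest path: K-L-B-G-J-D-C-E-H.
So the diameter is 8.

8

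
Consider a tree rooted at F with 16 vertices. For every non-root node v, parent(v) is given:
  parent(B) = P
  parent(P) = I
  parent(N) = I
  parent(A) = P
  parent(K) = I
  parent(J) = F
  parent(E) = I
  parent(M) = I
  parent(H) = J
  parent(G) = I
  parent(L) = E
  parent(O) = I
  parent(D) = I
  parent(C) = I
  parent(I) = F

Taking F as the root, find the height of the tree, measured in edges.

The longest root-to-leaf path is F-I-P-B (3 edges).

3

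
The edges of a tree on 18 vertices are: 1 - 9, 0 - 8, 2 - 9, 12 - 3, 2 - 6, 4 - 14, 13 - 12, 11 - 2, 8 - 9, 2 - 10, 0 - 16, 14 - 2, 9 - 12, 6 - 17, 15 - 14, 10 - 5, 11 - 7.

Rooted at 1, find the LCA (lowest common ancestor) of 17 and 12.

9

Path 17→root: 17 6 2 9 1; path 12→root: 12 9 1.
First common node: 9.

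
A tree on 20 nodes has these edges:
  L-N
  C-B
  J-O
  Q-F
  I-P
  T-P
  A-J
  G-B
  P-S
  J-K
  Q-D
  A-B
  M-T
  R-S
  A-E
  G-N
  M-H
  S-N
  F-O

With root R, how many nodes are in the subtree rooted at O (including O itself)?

The subtree rooted at O contains: O, F, Q, D — 4 nodes.

4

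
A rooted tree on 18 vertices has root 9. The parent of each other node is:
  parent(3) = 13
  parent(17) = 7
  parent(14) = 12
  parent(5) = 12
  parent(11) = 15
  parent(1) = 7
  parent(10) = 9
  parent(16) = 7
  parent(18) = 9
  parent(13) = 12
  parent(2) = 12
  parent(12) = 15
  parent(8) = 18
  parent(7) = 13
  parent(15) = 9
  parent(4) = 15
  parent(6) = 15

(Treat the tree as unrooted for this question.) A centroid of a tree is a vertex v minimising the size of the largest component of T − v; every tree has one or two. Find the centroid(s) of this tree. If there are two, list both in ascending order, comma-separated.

12

If 12 is removed the pieces have sizes 8, 6, 1, 1, 1, all ≤ ⌊18/2⌋ = 9.
Every other node leaves some component of size > 9, so the centroid is unique.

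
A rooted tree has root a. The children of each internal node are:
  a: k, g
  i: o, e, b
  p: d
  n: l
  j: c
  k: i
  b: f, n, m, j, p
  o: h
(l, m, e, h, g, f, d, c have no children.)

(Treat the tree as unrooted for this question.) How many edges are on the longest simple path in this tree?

Starting from g, a farthest node is l at distance 6.
One longest path: g-a-k-i-b-n-l.
So the diameter is 6.

6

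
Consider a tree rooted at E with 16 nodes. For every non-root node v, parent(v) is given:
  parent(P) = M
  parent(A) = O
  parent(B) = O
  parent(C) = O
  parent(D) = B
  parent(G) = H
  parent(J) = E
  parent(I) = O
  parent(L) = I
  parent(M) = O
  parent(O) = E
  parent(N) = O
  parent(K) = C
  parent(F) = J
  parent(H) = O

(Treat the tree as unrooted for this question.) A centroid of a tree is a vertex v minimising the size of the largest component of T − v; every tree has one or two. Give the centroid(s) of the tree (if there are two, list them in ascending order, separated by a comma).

O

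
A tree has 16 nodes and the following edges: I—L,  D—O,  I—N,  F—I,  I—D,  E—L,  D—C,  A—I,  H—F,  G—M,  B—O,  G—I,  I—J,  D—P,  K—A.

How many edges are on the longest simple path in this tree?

5

BFS from H reaches B last, at distance 5; BFS from B confirms no node is farther.
Path: H-F-I-D-O-B.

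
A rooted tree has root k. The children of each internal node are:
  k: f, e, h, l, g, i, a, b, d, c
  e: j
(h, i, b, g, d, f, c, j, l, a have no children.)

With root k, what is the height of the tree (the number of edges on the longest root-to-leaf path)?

2

j sits deepest: k–e–j — 2 edges from the root.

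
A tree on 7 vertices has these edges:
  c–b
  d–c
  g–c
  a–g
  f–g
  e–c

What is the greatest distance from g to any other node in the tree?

2

The node farthest from g is b (e, d also at distance 2), via g – c – b — 2 edges.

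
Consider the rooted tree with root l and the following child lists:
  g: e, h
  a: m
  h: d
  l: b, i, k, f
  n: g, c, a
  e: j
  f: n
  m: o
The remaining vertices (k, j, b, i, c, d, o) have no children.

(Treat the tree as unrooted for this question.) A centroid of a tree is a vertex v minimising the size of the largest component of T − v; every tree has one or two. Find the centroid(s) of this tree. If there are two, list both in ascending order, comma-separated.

If n is removed the pieces have sizes 5, 5, 3, 1, all ≤ ⌊15/2⌋ = 7.
Every other node leaves some component of size > 7, so the centroid is unique.

n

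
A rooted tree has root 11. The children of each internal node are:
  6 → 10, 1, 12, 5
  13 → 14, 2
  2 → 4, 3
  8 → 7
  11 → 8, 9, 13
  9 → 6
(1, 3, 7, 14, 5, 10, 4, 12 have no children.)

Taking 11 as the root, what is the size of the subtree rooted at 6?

5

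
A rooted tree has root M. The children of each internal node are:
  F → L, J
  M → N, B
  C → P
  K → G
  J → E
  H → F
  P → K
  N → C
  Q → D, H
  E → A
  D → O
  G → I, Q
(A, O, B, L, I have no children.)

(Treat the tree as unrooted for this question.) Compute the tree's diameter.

Starting from B, a farthest node is A at distance 12.
One longest path: B-M-N-C-P-K-G-Q-H-F-J-E-A.
So the diameter is 12.

12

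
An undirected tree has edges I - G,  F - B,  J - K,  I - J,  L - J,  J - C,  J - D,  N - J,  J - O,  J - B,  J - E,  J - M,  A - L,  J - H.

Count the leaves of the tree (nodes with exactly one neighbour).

11

Degree-1 nodes: A, C, D, E, F, G, H, K, M, N, O — 11 of them.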